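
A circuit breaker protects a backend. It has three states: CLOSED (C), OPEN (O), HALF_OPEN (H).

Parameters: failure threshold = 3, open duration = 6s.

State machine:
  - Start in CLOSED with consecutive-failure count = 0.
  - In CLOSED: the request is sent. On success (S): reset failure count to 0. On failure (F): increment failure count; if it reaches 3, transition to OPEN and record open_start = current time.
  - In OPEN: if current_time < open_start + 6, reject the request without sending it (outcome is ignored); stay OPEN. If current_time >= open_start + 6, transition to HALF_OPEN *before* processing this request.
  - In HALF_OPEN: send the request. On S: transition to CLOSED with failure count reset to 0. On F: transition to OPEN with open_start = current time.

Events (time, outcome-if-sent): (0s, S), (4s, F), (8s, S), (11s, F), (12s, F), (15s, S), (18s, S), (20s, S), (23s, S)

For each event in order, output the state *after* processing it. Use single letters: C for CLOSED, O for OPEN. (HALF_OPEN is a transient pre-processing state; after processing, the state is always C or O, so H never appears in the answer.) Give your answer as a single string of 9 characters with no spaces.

Answer: CCCCCCCCC

Derivation:
State after each event:
  event#1 t=0s outcome=S: state=CLOSED
  event#2 t=4s outcome=F: state=CLOSED
  event#3 t=8s outcome=S: state=CLOSED
  event#4 t=11s outcome=F: state=CLOSED
  event#5 t=12s outcome=F: state=CLOSED
  event#6 t=15s outcome=S: state=CLOSED
  event#7 t=18s outcome=S: state=CLOSED
  event#8 t=20s outcome=S: state=CLOSED
  event#9 t=23s outcome=S: state=CLOSED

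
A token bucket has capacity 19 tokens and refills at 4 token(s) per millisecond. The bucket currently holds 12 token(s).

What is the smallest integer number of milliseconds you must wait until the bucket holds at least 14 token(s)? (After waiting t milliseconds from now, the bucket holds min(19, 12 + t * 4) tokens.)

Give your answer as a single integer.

Need 12 + t * 4 >= 14, so t >= 2/4.
Smallest integer t = ceil(2/4) = 1.

Answer: 1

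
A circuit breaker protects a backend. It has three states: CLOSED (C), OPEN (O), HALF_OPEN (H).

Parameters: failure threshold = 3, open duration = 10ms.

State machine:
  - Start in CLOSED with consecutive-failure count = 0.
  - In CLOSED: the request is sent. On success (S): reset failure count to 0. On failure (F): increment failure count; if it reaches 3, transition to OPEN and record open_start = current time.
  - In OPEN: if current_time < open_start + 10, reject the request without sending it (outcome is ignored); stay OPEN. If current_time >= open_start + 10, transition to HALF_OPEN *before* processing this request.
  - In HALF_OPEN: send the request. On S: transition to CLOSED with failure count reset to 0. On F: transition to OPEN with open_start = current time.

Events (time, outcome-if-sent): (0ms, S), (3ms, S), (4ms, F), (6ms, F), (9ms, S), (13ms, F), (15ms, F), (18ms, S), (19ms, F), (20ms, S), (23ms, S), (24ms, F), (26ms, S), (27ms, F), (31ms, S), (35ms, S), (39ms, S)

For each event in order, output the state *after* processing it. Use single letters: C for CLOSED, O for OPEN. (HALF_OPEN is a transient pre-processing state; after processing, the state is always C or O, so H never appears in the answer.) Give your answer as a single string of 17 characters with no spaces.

State after each event:
  event#1 t=0ms outcome=S: state=CLOSED
  event#2 t=3ms outcome=S: state=CLOSED
  event#3 t=4ms outcome=F: state=CLOSED
  event#4 t=6ms outcome=F: state=CLOSED
  event#5 t=9ms outcome=S: state=CLOSED
  event#6 t=13ms outcome=F: state=CLOSED
  event#7 t=15ms outcome=F: state=CLOSED
  event#8 t=18ms outcome=S: state=CLOSED
  event#9 t=19ms outcome=F: state=CLOSED
  event#10 t=20ms outcome=S: state=CLOSED
  event#11 t=23ms outcome=S: state=CLOSED
  event#12 t=24ms outcome=F: state=CLOSED
  event#13 t=26ms outcome=S: state=CLOSED
  event#14 t=27ms outcome=F: state=CLOSED
  event#15 t=31ms outcome=S: state=CLOSED
  event#16 t=35ms outcome=S: state=CLOSED
  event#17 t=39ms outcome=S: state=CLOSED

Answer: CCCCCCCCCCCCCCCCC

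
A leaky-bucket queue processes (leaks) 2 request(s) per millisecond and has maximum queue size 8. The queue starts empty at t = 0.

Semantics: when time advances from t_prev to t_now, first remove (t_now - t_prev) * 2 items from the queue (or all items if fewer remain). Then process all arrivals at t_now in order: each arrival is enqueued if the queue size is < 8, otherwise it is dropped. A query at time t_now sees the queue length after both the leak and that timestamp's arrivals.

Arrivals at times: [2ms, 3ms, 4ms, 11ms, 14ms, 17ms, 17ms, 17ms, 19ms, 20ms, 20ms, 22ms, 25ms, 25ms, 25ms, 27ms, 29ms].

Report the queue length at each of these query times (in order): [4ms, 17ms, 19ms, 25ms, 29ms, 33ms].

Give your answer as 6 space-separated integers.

Answer: 1 3 1 3 1 0

Derivation:
Queue lengths at query times:
  query t=4ms: backlog = 1
  query t=17ms: backlog = 3
  query t=19ms: backlog = 1
  query t=25ms: backlog = 3
  query t=29ms: backlog = 1
  query t=33ms: backlog = 0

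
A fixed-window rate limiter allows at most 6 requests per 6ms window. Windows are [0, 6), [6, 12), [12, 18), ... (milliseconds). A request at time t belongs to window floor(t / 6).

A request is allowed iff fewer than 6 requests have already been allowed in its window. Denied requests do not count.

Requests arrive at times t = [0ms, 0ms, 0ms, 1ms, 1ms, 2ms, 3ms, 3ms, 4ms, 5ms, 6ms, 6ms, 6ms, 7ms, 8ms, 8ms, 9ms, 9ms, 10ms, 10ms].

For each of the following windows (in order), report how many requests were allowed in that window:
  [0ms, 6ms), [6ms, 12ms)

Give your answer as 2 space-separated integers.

Answer: 6 6

Derivation:
Processing requests:
  req#1 t=0ms (window 0): ALLOW
  req#2 t=0ms (window 0): ALLOW
  req#3 t=0ms (window 0): ALLOW
  req#4 t=1ms (window 0): ALLOW
  req#5 t=1ms (window 0): ALLOW
  req#6 t=2ms (window 0): ALLOW
  req#7 t=3ms (window 0): DENY
  req#8 t=3ms (window 0): DENY
  req#9 t=4ms (window 0): DENY
  req#10 t=5ms (window 0): DENY
  req#11 t=6ms (window 1): ALLOW
  req#12 t=6ms (window 1): ALLOW
  req#13 t=6ms (window 1): ALLOW
  req#14 t=7ms (window 1): ALLOW
  req#15 t=8ms (window 1): ALLOW
  req#16 t=8ms (window 1): ALLOW
  req#17 t=9ms (window 1): DENY
  req#18 t=9ms (window 1): DENY
  req#19 t=10ms (window 1): DENY
  req#20 t=10ms (window 1): DENY

Allowed counts by window: 6 6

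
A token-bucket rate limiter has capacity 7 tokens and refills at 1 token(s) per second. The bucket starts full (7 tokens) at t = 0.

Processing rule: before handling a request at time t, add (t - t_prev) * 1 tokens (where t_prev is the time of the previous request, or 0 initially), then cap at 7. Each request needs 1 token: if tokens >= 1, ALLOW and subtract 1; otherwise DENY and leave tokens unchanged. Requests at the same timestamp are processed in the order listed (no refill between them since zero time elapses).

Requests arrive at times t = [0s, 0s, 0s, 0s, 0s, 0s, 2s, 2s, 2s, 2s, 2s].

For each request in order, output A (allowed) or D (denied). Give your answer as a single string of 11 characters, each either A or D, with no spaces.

Simulating step by step:
  req#1 t=0s: ALLOW
  req#2 t=0s: ALLOW
  req#3 t=0s: ALLOW
  req#4 t=0s: ALLOW
  req#5 t=0s: ALLOW
  req#6 t=0s: ALLOW
  req#7 t=2s: ALLOW
  req#8 t=2s: ALLOW
  req#9 t=2s: ALLOW
  req#10 t=2s: DENY
  req#11 t=2s: DENY

Answer: AAAAAAAAADD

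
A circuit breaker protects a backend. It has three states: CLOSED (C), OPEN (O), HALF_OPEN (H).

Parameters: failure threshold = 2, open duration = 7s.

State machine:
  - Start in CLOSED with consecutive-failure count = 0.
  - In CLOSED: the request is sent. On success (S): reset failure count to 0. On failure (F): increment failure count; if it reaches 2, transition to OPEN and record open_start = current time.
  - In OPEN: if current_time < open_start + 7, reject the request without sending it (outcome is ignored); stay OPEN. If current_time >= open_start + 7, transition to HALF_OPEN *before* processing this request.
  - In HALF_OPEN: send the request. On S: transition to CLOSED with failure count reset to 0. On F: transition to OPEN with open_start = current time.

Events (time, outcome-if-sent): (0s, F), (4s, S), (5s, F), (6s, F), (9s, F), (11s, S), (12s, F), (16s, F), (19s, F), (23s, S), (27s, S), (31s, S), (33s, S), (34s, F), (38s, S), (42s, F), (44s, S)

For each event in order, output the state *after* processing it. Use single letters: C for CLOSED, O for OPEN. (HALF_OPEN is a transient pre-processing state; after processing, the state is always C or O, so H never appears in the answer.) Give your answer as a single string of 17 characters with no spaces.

State after each event:
  event#1 t=0s outcome=F: state=CLOSED
  event#2 t=4s outcome=S: state=CLOSED
  event#3 t=5s outcome=F: state=CLOSED
  event#4 t=6s outcome=F: state=OPEN
  event#5 t=9s outcome=F: state=OPEN
  event#6 t=11s outcome=S: state=OPEN
  event#7 t=12s outcome=F: state=OPEN
  event#8 t=16s outcome=F: state=OPEN
  event#9 t=19s outcome=F: state=OPEN
  event#10 t=23s outcome=S: state=CLOSED
  event#11 t=27s outcome=S: state=CLOSED
  event#12 t=31s outcome=S: state=CLOSED
  event#13 t=33s outcome=S: state=CLOSED
  event#14 t=34s outcome=F: state=CLOSED
  event#15 t=38s outcome=S: state=CLOSED
  event#16 t=42s outcome=F: state=CLOSED
  event#17 t=44s outcome=S: state=CLOSED

Answer: CCCOOOOOOCCCCCCCC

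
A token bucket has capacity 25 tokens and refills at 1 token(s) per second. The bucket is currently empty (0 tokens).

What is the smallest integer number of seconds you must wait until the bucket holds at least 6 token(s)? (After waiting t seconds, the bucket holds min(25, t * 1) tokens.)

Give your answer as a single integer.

Need t * 1 >= 6, so t >= 6/1.
Smallest integer t = ceil(6/1) = 6.

Answer: 6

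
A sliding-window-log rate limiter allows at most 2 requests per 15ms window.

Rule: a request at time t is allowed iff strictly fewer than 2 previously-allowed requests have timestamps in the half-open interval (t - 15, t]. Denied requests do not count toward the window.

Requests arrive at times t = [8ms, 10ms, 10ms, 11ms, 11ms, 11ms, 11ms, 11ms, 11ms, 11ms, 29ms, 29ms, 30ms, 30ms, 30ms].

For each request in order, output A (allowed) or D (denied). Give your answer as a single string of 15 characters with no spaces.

Tracking allowed requests in the window:
  req#1 t=8ms: ALLOW
  req#2 t=10ms: ALLOW
  req#3 t=10ms: DENY
  req#4 t=11ms: DENY
  req#5 t=11ms: DENY
  req#6 t=11ms: DENY
  req#7 t=11ms: DENY
  req#8 t=11ms: DENY
  req#9 t=11ms: DENY
  req#10 t=11ms: DENY
  req#11 t=29ms: ALLOW
  req#12 t=29ms: ALLOW
  req#13 t=30ms: DENY
  req#14 t=30ms: DENY
  req#15 t=30ms: DENY

Answer: AADDDDDDDDAADDD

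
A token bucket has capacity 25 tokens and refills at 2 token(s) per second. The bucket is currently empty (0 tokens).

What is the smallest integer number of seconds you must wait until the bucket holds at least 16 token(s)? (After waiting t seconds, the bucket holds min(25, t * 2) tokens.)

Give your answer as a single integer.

Need t * 2 >= 16, so t >= 16/2.
Smallest integer t = ceil(16/2) = 8.

Answer: 8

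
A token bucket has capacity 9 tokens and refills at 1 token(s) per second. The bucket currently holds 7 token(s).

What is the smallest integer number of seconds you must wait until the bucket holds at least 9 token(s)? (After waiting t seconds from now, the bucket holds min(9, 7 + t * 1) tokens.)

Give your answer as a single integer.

Answer: 2

Derivation:
Need 7 + t * 1 >= 9, so t >= 2/1.
Smallest integer t = ceil(2/1) = 2.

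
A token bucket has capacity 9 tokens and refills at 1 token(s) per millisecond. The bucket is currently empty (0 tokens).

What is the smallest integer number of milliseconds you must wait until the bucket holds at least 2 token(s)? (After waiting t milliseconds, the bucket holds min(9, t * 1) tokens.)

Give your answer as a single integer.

Answer: 2

Derivation:
Need t * 1 >= 2, so t >= 2/1.
Smallest integer t = ceil(2/1) = 2.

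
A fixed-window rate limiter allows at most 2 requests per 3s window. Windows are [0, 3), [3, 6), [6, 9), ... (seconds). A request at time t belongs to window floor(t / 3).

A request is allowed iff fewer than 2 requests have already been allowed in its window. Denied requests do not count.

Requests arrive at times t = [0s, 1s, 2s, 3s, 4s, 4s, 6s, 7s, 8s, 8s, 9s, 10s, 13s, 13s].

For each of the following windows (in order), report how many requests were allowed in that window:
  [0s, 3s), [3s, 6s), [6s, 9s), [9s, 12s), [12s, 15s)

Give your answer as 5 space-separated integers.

Processing requests:
  req#1 t=0s (window 0): ALLOW
  req#2 t=1s (window 0): ALLOW
  req#3 t=2s (window 0): DENY
  req#4 t=3s (window 1): ALLOW
  req#5 t=4s (window 1): ALLOW
  req#6 t=4s (window 1): DENY
  req#7 t=6s (window 2): ALLOW
  req#8 t=7s (window 2): ALLOW
  req#9 t=8s (window 2): DENY
  req#10 t=8s (window 2): DENY
  req#11 t=9s (window 3): ALLOW
  req#12 t=10s (window 3): ALLOW
  req#13 t=13s (window 4): ALLOW
  req#14 t=13s (window 4): ALLOW

Allowed counts by window: 2 2 2 2 2

Answer: 2 2 2 2 2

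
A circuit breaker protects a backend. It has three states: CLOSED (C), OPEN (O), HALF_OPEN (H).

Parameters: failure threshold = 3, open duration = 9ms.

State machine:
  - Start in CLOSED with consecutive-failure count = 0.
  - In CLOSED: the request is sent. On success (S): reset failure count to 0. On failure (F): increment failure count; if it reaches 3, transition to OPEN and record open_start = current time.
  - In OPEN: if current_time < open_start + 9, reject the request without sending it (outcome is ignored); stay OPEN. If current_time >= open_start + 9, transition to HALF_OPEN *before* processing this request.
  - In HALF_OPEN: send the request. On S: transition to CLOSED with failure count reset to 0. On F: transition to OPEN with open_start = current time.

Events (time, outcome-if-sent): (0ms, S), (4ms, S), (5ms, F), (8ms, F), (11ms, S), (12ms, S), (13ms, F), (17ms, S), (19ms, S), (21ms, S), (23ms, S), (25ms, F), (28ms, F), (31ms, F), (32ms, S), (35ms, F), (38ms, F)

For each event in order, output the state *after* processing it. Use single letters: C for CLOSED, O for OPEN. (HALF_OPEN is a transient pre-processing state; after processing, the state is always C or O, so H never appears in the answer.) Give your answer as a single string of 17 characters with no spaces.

State after each event:
  event#1 t=0ms outcome=S: state=CLOSED
  event#2 t=4ms outcome=S: state=CLOSED
  event#3 t=5ms outcome=F: state=CLOSED
  event#4 t=8ms outcome=F: state=CLOSED
  event#5 t=11ms outcome=S: state=CLOSED
  event#6 t=12ms outcome=S: state=CLOSED
  event#7 t=13ms outcome=F: state=CLOSED
  event#8 t=17ms outcome=S: state=CLOSED
  event#9 t=19ms outcome=S: state=CLOSED
  event#10 t=21ms outcome=S: state=CLOSED
  event#11 t=23ms outcome=S: state=CLOSED
  event#12 t=25ms outcome=F: state=CLOSED
  event#13 t=28ms outcome=F: state=CLOSED
  event#14 t=31ms outcome=F: state=OPEN
  event#15 t=32ms outcome=S: state=OPEN
  event#16 t=35ms outcome=F: state=OPEN
  event#17 t=38ms outcome=F: state=OPEN

Answer: CCCCCCCCCCCCCOOOO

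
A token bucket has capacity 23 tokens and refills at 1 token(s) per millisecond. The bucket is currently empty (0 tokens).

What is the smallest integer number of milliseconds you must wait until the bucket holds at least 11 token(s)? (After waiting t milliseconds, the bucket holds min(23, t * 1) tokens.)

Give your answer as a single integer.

Need t * 1 >= 11, so t >= 11/1.
Smallest integer t = ceil(11/1) = 11.

Answer: 11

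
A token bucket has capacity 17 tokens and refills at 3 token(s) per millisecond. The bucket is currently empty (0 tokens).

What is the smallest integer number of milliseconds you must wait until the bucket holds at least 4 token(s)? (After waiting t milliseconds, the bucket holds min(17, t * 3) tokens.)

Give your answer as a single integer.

Answer: 2

Derivation:
Need t * 3 >= 4, so t >= 4/3.
Smallest integer t = ceil(4/3) = 2.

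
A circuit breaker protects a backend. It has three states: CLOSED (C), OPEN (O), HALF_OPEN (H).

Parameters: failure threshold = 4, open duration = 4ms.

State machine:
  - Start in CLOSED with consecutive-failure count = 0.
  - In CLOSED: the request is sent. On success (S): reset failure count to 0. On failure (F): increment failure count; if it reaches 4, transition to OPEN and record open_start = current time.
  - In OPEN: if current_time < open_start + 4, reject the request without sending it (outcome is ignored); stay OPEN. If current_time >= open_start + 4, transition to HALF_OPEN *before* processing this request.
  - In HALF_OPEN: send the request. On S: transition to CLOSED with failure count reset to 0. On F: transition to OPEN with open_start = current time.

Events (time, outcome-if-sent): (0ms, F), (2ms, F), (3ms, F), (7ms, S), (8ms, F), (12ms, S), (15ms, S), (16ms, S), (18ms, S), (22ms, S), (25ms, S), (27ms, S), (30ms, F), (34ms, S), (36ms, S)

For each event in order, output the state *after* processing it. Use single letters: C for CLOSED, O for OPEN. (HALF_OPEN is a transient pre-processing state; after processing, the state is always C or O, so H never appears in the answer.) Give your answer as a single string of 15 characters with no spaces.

State after each event:
  event#1 t=0ms outcome=F: state=CLOSED
  event#2 t=2ms outcome=F: state=CLOSED
  event#3 t=3ms outcome=F: state=CLOSED
  event#4 t=7ms outcome=S: state=CLOSED
  event#5 t=8ms outcome=F: state=CLOSED
  event#6 t=12ms outcome=S: state=CLOSED
  event#7 t=15ms outcome=S: state=CLOSED
  event#8 t=16ms outcome=S: state=CLOSED
  event#9 t=18ms outcome=S: state=CLOSED
  event#10 t=22ms outcome=S: state=CLOSED
  event#11 t=25ms outcome=S: state=CLOSED
  event#12 t=27ms outcome=S: state=CLOSED
  event#13 t=30ms outcome=F: state=CLOSED
  event#14 t=34ms outcome=S: state=CLOSED
  event#15 t=36ms outcome=S: state=CLOSED

Answer: CCCCCCCCCCCCCCC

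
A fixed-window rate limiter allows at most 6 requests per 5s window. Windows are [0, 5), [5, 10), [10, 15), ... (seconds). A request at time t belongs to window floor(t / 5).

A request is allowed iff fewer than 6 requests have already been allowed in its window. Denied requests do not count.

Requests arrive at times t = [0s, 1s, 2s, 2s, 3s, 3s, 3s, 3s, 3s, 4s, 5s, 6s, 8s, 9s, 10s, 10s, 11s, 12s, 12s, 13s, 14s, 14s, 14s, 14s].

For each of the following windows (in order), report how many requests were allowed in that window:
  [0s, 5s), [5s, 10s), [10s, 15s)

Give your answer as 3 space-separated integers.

Processing requests:
  req#1 t=0s (window 0): ALLOW
  req#2 t=1s (window 0): ALLOW
  req#3 t=2s (window 0): ALLOW
  req#4 t=2s (window 0): ALLOW
  req#5 t=3s (window 0): ALLOW
  req#6 t=3s (window 0): ALLOW
  req#7 t=3s (window 0): DENY
  req#8 t=3s (window 0): DENY
  req#9 t=3s (window 0): DENY
  req#10 t=4s (window 0): DENY
  req#11 t=5s (window 1): ALLOW
  req#12 t=6s (window 1): ALLOW
  req#13 t=8s (window 1): ALLOW
  req#14 t=9s (window 1): ALLOW
  req#15 t=10s (window 2): ALLOW
  req#16 t=10s (window 2): ALLOW
  req#17 t=11s (window 2): ALLOW
  req#18 t=12s (window 2): ALLOW
  req#19 t=12s (window 2): ALLOW
  req#20 t=13s (window 2): ALLOW
  req#21 t=14s (window 2): DENY
  req#22 t=14s (window 2): DENY
  req#23 t=14s (window 2): DENY
  req#24 t=14s (window 2): DENY

Allowed counts by window: 6 4 6

Answer: 6 4 6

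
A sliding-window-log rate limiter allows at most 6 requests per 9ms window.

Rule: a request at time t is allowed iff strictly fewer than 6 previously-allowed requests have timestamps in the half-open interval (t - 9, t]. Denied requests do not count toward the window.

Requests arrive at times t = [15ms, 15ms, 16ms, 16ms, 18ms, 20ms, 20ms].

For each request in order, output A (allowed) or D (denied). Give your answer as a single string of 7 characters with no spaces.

Tracking allowed requests in the window:
  req#1 t=15ms: ALLOW
  req#2 t=15ms: ALLOW
  req#3 t=16ms: ALLOW
  req#4 t=16ms: ALLOW
  req#5 t=18ms: ALLOW
  req#6 t=20ms: ALLOW
  req#7 t=20ms: DENY

Answer: AAAAAAD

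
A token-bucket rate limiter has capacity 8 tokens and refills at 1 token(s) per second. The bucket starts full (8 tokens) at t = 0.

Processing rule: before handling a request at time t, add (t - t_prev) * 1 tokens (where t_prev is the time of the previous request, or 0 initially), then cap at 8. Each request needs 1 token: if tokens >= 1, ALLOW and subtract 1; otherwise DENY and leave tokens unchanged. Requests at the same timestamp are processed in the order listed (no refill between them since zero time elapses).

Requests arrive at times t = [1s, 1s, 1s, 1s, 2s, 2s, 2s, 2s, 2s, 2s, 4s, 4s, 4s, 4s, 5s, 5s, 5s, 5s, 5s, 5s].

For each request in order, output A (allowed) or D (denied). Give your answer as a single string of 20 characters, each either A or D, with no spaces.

Answer: AAAAAAAAADAADDADDDDD

Derivation:
Simulating step by step:
  req#1 t=1s: ALLOW
  req#2 t=1s: ALLOW
  req#3 t=1s: ALLOW
  req#4 t=1s: ALLOW
  req#5 t=2s: ALLOW
  req#6 t=2s: ALLOW
  req#7 t=2s: ALLOW
  req#8 t=2s: ALLOW
  req#9 t=2s: ALLOW
  req#10 t=2s: DENY
  req#11 t=4s: ALLOW
  req#12 t=4s: ALLOW
  req#13 t=4s: DENY
  req#14 t=4s: DENY
  req#15 t=5s: ALLOW
  req#16 t=5s: DENY
  req#17 t=5s: DENY
  req#18 t=5s: DENY
  req#19 t=5s: DENY
  req#20 t=5s: DENY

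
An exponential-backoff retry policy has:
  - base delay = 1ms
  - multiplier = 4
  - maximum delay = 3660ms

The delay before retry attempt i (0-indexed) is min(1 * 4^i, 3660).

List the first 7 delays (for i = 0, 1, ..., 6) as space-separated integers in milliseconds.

Computing each delay:
  i=0: min(1*4^0, 3660) = 1
  i=1: min(1*4^1, 3660) = 4
  i=2: min(1*4^2, 3660) = 16
  i=3: min(1*4^3, 3660) = 64
  i=4: min(1*4^4, 3660) = 256
  i=5: min(1*4^5, 3660) = 1024
  i=6: min(1*4^6, 3660) = 3660

Answer: 1 4 16 64 256 1024 3660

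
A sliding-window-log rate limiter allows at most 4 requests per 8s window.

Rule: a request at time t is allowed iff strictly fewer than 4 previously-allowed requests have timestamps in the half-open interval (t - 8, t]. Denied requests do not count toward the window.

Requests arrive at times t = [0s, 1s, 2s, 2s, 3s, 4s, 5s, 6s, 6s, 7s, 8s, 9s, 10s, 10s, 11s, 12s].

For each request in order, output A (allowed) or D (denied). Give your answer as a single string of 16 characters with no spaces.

Tracking allowed requests in the window:
  req#1 t=0s: ALLOW
  req#2 t=1s: ALLOW
  req#3 t=2s: ALLOW
  req#4 t=2s: ALLOW
  req#5 t=3s: DENY
  req#6 t=4s: DENY
  req#7 t=5s: DENY
  req#8 t=6s: DENY
  req#9 t=6s: DENY
  req#10 t=7s: DENY
  req#11 t=8s: ALLOW
  req#12 t=9s: ALLOW
  req#13 t=10s: ALLOW
  req#14 t=10s: ALLOW
  req#15 t=11s: DENY
  req#16 t=12s: DENY

Answer: AAAADDDDDDAAAADD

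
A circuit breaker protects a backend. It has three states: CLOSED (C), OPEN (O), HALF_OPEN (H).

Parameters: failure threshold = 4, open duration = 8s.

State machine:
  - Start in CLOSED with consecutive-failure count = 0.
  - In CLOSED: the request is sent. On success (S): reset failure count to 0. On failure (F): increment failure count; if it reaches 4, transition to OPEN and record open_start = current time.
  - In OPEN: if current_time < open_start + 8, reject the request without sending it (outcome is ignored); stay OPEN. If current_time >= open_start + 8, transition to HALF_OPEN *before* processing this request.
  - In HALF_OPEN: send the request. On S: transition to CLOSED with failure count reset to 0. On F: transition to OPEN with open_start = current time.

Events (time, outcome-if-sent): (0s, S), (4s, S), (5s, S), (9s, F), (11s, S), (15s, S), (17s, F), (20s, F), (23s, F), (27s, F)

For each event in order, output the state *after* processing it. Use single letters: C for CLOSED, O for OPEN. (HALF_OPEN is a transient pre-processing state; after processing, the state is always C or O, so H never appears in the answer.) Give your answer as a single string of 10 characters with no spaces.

Answer: CCCCCCCCCO

Derivation:
State after each event:
  event#1 t=0s outcome=S: state=CLOSED
  event#2 t=4s outcome=S: state=CLOSED
  event#3 t=5s outcome=S: state=CLOSED
  event#4 t=9s outcome=F: state=CLOSED
  event#5 t=11s outcome=S: state=CLOSED
  event#6 t=15s outcome=S: state=CLOSED
  event#7 t=17s outcome=F: state=CLOSED
  event#8 t=20s outcome=F: state=CLOSED
  event#9 t=23s outcome=F: state=CLOSED
  event#10 t=27s outcome=F: state=OPEN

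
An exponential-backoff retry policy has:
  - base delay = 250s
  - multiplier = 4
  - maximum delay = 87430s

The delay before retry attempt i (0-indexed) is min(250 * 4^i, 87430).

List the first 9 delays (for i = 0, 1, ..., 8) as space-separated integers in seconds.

Computing each delay:
  i=0: min(250*4^0, 87430) = 250
  i=1: min(250*4^1, 87430) = 1000
  i=2: min(250*4^2, 87430) = 4000
  i=3: min(250*4^3, 87430) = 16000
  i=4: min(250*4^4, 87430) = 64000
  i=5: min(250*4^5, 87430) = 87430
  i=6: min(250*4^6, 87430) = 87430
  i=7: min(250*4^7, 87430) = 87430
  i=8: min(250*4^8, 87430) = 87430

Answer: 250 1000 4000 16000 64000 87430 87430 87430 87430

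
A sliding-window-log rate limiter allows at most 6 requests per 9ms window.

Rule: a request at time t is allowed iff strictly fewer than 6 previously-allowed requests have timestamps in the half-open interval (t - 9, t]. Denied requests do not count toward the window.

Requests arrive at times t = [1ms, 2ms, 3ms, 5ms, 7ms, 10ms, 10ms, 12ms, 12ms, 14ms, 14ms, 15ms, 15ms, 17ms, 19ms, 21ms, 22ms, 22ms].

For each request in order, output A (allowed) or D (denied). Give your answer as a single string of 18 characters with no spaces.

Answer: AAAAAAAAAADDDAAAAA

Derivation:
Tracking allowed requests in the window:
  req#1 t=1ms: ALLOW
  req#2 t=2ms: ALLOW
  req#3 t=3ms: ALLOW
  req#4 t=5ms: ALLOW
  req#5 t=7ms: ALLOW
  req#6 t=10ms: ALLOW
  req#7 t=10ms: ALLOW
  req#8 t=12ms: ALLOW
  req#9 t=12ms: ALLOW
  req#10 t=14ms: ALLOW
  req#11 t=14ms: DENY
  req#12 t=15ms: DENY
  req#13 t=15ms: DENY
  req#14 t=17ms: ALLOW
  req#15 t=19ms: ALLOW
  req#16 t=21ms: ALLOW
  req#17 t=22ms: ALLOW
  req#18 t=22ms: ALLOW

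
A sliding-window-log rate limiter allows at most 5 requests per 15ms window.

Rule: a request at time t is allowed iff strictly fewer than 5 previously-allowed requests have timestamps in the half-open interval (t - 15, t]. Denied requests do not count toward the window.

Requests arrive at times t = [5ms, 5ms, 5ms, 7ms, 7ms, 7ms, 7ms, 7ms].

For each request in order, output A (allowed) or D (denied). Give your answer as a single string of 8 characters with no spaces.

Tracking allowed requests in the window:
  req#1 t=5ms: ALLOW
  req#2 t=5ms: ALLOW
  req#3 t=5ms: ALLOW
  req#4 t=7ms: ALLOW
  req#5 t=7ms: ALLOW
  req#6 t=7ms: DENY
  req#7 t=7ms: DENY
  req#8 t=7ms: DENY

Answer: AAAAADDD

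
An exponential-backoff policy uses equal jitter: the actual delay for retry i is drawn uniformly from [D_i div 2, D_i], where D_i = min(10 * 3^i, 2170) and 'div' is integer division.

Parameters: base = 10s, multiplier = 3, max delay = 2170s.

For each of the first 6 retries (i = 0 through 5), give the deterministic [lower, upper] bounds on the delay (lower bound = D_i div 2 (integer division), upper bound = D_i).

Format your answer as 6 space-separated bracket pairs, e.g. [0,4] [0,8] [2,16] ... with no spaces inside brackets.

Answer: [5,10] [15,30] [45,90] [135,270] [405,810] [1085,2170]

Derivation:
Computing bounds per retry:
  i=0: D_i=min(10*3^0,2170)=10, bounds=[5,10]
  i=1: D_i=min(10*3^1,2170)=30, bounds=[15,30]
  i=2: D_i=min(10*3^2,2170)=90, bounds=[45,90]
  i=3: D_i=min(10*3^3,2170)=270, bounds=[135,270]
  i=4: D_i=min(10*3^4,2170)=810, bounds=[405,810]
  i=5: D_i=min(10*3^5,2170)=2170, bounds=[1085,2170]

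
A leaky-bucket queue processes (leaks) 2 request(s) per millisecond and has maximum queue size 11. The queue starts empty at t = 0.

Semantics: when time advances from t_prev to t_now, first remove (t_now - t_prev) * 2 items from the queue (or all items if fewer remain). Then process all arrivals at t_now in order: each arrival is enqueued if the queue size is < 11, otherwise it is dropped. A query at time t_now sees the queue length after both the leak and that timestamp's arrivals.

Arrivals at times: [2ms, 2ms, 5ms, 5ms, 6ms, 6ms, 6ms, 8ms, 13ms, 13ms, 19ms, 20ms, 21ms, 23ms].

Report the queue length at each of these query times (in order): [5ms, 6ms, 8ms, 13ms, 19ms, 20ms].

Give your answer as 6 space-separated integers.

Queue lengths at query times:
  query t=5ms: backlog = 2
  query t=6ms: backlog = 3
  query t=8ms: backlog = 1
  query t=13ms: backlog = 2
  query t=19ms: backlog = 1
  query t=20ms: backlog = 1

Answer: 2 3 1 2 1 1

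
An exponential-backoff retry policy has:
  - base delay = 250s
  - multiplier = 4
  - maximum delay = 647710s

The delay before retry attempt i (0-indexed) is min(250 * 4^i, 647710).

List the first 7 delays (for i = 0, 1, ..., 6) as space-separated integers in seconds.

Answer: 250 1000 4000 16000 64000 256000 647710

Derivation:
Computing each delay:
  i=0: min(250*4^0, 647710) = 250
  i=1: min(250*4^1, 647710) = 1000
  i=2: min(250*4^2, 647710) = 4000
  i=3: min(250*4^3, 647710) = 16000
  i=4: min(250*4^4, 647710) = 64000
  i=5: min(250*4^5, 647710) = 256000
  i=6: min(250*4^6, 647710) = 647710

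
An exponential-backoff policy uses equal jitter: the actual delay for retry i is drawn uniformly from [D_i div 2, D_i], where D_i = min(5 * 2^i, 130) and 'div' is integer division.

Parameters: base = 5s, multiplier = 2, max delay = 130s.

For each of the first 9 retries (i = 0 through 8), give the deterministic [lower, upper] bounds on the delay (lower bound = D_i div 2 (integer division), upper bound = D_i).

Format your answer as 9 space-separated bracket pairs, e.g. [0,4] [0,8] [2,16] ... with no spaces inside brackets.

Answer: [2,5] [5,10] [10,20] [20,40] [40,80] [65,130] [65,130] [65,130] [65,130]

Derivation:
Computing bounds per retry:
  i=0: D_i=min(5*2^0,130)=5, bounds=[2,5]
  i=1: D_i=min(5*2^1,130)=10, bounds=[5,10]
  i=2: D_i=min(5*2^2,130)=20, bounds=[10,20]
  i=3: D_i=min(5*2^3,130)=40, bounds=[20,40]
  i=4: D_i=min(5*2^4,130)=80, bounds=[40,80]
  i=5: D_i=min(5*2^5,130)=130, bounds=[65,130]
  i=6: D_i=min(5*2^6,130)=130, bounds=[65,130]
  i=7: D_i=min(5*2^7,130)=130, bounds=[65,130]
  i=8: D_i=min(5*2^8,130)=130, bounds=[65,130]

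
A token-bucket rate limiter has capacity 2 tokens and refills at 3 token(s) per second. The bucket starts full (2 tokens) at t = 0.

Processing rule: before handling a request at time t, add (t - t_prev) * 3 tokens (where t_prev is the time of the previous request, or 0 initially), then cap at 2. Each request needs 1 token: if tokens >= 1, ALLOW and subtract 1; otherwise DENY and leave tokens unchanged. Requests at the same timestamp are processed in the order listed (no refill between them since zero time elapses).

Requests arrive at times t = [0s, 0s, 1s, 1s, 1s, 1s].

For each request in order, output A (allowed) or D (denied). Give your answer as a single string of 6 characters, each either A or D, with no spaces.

Simulating step by step:
  req#1 t=0s: ALLOW
  req#2 t=0s: ALLOW
  req#3 t=1s: ALLOW
  req#4 t=1s: ALLOW
  req#5 t=1s: DENY
  req#6 t=1s: DENY

Answer: AAAADD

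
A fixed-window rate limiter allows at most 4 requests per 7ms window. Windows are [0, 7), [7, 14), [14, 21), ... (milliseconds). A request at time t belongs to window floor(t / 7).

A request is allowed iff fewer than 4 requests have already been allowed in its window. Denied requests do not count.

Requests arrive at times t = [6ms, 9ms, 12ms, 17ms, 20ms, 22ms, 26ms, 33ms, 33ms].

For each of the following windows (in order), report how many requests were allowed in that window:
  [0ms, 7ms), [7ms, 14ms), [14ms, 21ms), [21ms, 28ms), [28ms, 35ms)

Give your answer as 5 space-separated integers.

Processing requests:
  req#1 t=6ms (window 0): ALLOW
  req#2 t=9ms (window 1): ALLOW
  req#3 t=12ms (window 1): ALLOW
  req#4 t=17ms (window 2): ALLOW
  req#5 t=20ms (window 2): ALLOW
  req#6 t=22ms (window 3): ALLOW
  req#7 t=26ms (window 3): ALLOW
  req#8 t=33ms (window 4): ALLOW
  req#9 t=33ms (window 4): ALLOW

Allowed counts by window: 1 2 2 2 2

Answer: 1 2 2 2 2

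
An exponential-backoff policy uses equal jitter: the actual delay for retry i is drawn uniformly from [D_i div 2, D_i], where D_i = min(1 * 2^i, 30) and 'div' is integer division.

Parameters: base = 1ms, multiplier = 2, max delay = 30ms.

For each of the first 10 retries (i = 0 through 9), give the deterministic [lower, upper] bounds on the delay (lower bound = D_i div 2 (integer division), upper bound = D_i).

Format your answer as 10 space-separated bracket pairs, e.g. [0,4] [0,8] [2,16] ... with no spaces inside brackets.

Answer: [0,1] [1,2] [2,4] [4,8] [8,16] [15,30] [15,30] [15,30] [15,30] [15,30]

Derivation:
Computing bounds per retry:
  i=0: D_i=min(1*2^0,30)=1, bounds=[0,1]
  i=1: D_i=min(1*2^1,30)=2, bounds=[1,2]
  i=2: D_i=min(1*2^2,30)=4, bounds=[2,4]
  i=3: D_i=min(1*2^3,30)=8, bounds=[4,8]
  i=4: D_i=min(1*2^4,30)=16, bounds=[8,16]
  i=5: D_i=min(1*2^5,30)=30, bounds=[15,30]
  i=6: D_i=min(1*2^6,30)=30, bounds=[15,30]
  i=7: D_i=min(1*2^7,30)=30, bounds=[15,30]
  i=8: D_i=min(1*2^8,30)=30, bounds=[15,30]
  i=9: D_i=min(1*2^9,30)=30, bounds=[15,30]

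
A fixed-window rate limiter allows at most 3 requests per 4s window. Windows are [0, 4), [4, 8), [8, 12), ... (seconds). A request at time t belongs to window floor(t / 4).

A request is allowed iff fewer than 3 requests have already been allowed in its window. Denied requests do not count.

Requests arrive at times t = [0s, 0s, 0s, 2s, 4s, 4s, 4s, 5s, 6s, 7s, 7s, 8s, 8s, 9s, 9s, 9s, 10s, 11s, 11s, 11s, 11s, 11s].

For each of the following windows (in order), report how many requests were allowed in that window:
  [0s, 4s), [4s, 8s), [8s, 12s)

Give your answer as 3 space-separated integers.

Processing requests:
  req#1 t=0s (window 0): ALLOW
  req#2 t=0s (window 0): ALLOW
  req#3 t=0s (window 0): ALLOW
  req#4 t=2s (window 0): DENY
  req#5 t=4s (window 1): ALLOW
  req#6 t=4s (window 1): ALLOW
  req#7 t=4s (window 1): ALLOW
  req#8 t=5s (window 1): DENY
  req#9 t=6s (window 1): DENY
  req#10 t=7s (window 1): DENY
  req#11 t=7s (window 1): DENY
  req#12 t=8s (window 2): ALLOW
  req#13 t=8s (window 2): ALLOW
  req#14 t=9s (window 2): ALLOW
  req#15 t=9s (window 2): DENY
  req#16 t=9s (window 2): DENY
  req#17 t=10s (window 2): DENY
  req#18 t=11s (window 2): DENY
  req#19 t=11s (window 2): DENY
  req#20 t=11s (window 2): DENY
  req#21 t=11s (window 2): DENY
  req#22 t=11s (window 2): DENY

Allowed counts by window: 3 3 3

Answer: 3 3 3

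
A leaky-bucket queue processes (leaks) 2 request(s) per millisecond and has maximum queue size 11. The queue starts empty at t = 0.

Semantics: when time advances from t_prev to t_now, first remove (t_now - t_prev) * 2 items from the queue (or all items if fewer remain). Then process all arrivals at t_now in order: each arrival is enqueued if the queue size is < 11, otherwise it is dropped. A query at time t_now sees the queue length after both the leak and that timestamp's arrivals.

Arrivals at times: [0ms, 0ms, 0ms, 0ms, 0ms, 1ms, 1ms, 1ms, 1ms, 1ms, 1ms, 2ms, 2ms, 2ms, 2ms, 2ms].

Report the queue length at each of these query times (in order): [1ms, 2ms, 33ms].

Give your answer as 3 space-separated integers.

Queue lengths at query times:
  query t=1ms: backlog = 9
  query t=2ms: backlog = 11
  query t=33ms: backlog = 0

Answer: 9 11 0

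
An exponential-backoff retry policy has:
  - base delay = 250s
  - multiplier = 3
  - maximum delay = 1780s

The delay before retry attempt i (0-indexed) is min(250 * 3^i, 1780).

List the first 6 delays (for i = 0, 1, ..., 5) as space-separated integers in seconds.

Computing each delay:
  i=0: min(250*3^0, 1780) = 250
  i=1: min(250*3^1, 1780) = 750
  i=2: min(250*3^2, 1780) = 1780
  i=3: min(250*3^3, 1780) = 1780
  i=4: min(250*3^4, 1780) = 1780
  i=5: min(250*3^5, 1780) = 1780

Answer: 250 750 1780 1780 1780 1780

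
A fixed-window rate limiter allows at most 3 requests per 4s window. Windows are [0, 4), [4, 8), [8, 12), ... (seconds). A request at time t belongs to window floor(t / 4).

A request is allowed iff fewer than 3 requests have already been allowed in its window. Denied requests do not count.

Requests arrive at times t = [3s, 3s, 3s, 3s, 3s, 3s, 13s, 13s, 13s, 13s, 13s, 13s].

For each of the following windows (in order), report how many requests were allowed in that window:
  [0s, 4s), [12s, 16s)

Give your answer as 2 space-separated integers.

Processing requests:
  req#1 t=3s (window 0): ALLOW
  req#2 t=3s (window 0): ALLOW
  req#3 t=3s (window 0): ALLOW
  req#4 t=3s (window 0): DENY
  req#5 t=3s (window 0): DENY
  req#6 t=3s (window 0): DENY
  req#7 t=13s (window 3): ALLOW
  req#8 t=13s (window 3): ALLOW
  req#9 t=13s (window 3): ALLOW
  req#10 t=13s (window 3): DENY
  req#11 t=13s (window 3): DENY
  req#12 t=13s (window 3): DENY

Allowed counts by window: 3 3

Answer: 3 3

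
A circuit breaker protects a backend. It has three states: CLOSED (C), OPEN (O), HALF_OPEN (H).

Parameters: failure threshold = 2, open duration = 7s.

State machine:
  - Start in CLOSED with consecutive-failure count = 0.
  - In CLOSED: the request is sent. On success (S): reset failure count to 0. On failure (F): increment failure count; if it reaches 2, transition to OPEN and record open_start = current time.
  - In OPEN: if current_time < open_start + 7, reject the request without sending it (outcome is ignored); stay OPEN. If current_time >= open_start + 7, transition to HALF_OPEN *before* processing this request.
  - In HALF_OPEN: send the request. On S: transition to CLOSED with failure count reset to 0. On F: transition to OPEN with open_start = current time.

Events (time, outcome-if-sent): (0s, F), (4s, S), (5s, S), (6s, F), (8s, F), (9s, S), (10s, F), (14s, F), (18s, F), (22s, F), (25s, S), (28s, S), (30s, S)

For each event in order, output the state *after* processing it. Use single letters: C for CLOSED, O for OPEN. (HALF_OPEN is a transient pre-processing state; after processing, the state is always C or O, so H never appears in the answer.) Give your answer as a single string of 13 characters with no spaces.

State after each event:
  event#1 t=0s outcome=F: state=CLOSED
  event#2 t=4s outcome=S: state=CLOSED
  event#3 t=5s outcome=S: state=CLOSED
  event#4 t=6s outcome=F: state=CLOSED
  event#5 t=8s outcome=F: state=OPEN
  event#6 t=9s outcome=S: state=OPEN
  event#7 t=10s outcome=F: state=OPEN
  event#8 t=14s outcome=F: state=OPEN
  event#9 t=18s outcome=F: state=OPEN
  event#10 t=22s outcome=F: state=OPEN
  event#11 t=25s outcome=S: state=CLOSED
  event#12 t=28s outcome=S: state=CLOSED
  event#13 t=30s outcome=S: state=CLOSED

Answer: CCCCOOOOOOCCC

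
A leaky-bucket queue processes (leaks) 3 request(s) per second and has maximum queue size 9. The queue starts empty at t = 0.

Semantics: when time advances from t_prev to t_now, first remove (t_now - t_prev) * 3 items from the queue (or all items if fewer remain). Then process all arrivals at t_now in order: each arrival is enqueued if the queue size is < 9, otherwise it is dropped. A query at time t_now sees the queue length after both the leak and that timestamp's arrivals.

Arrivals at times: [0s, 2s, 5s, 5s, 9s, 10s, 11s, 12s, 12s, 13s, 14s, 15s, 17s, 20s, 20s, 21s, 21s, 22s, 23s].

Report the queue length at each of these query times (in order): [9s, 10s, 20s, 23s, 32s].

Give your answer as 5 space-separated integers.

Answer: 1 1 2 1 0

Derivation:
Queue lengths at query times:
  query t=9s: backlog = 1
  query t=10s: backlog = 1
  query t=20s: backlog = 2
  query t=23s: backlog = 1
  query t=32s: backlog = 0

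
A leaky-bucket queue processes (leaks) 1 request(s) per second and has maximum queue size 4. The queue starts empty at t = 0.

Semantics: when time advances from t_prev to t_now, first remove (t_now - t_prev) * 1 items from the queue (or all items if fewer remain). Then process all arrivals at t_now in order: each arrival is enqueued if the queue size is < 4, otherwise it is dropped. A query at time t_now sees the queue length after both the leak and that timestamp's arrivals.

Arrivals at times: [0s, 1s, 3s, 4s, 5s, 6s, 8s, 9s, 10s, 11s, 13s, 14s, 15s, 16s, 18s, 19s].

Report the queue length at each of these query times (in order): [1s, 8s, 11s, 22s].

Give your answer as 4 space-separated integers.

Answer: 1 1 1 0

Derivation:
Queue lengths at query times:
  query t=1s: backlog = 1
  query t=8s: backlog = 1
  query t=11s: backlog = 1
  query t=22s: backlog = 0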